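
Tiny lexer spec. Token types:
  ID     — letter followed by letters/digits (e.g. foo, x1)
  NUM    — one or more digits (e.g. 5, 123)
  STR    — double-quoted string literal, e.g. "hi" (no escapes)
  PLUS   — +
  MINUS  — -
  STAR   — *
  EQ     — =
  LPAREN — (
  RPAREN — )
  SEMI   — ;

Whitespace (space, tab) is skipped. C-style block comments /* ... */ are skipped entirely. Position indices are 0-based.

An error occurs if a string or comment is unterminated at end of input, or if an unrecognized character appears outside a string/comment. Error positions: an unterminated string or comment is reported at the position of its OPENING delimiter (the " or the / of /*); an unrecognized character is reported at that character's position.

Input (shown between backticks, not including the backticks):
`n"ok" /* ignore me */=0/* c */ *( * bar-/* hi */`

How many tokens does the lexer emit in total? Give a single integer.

pos=0: emit ID 'n' (now at pos=1)
pos=1: enter STRING mode
pos=1: emit STR "ok" (now at pos=5)
pos=6: enter COMMENT mode (saw '/*')
exit COMMENT mode (now at pos=21)
pos=21: emit EQ '='
pos=22: emit NUM '0' (now at pos=23)
pos=23: enter COMMENT mode (saw '/*')
exit COMMENT mode (now at pos=30)
pos=31: emit STAR '*'
pos=32: emit LPAREN '('
pos=34: emit STAR '*'
pos=36: emit ID 'bar' (now at pos=39)
pos=39: emit MINUS '-'
pos=40: enter COMMENT mode (saw '/*')
exit COMMENT mode (now at pos=48)
DONE. 9 tokens: [ID, STR, EQ, NUM, STAR, LPAREN, STAR, ID, MINUS]

Answer: 9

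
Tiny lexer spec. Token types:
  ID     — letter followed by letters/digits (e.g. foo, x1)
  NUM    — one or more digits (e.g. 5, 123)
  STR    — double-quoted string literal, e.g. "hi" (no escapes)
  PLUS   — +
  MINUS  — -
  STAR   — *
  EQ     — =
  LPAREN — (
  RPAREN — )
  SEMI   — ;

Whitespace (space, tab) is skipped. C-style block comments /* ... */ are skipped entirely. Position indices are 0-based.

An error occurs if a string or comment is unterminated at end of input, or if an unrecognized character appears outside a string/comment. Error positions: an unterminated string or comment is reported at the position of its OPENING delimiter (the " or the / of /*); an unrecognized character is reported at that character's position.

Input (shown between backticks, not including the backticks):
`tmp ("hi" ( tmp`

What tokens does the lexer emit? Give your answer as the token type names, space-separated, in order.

pos=0: emit ID 'tmp' (now at pos=3)
pos=4: emit LPAREN '('
pos=5: enter STRING mode
pos=5: emit STR "hi" (now at pos=9)
pos=10: emit LPAREN '('
pos=12: emit ID 'tmp' (now at pos=15)
DONE. 5 tokens: [ID, LPAREN, STR, LPAREN, ID]

Answer: ID LPAREN STR LPAREN ID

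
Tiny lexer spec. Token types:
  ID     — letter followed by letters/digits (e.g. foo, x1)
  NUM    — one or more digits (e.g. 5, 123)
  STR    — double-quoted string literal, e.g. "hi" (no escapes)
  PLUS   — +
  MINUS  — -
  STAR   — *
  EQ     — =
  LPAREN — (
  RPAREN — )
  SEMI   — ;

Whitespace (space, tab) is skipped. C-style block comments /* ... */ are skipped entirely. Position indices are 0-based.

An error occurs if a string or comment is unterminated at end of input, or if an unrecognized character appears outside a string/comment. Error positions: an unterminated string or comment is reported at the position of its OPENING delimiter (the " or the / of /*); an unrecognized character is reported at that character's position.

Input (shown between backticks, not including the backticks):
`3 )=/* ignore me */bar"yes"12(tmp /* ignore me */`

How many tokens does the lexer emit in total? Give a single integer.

Answer: 8

Derivation:
pos=0: emit NUM '3' (now at pos=1)
pos=2: emit RPAREN ')'
pos=3: emit EQ '='
pos=4: enter COMMENT mode (saw '/*')
exit COMMENT mode (now at pos=19)
pos=19: emit ID 'bar' (now at pos=22)
pos=22: enter STRING mode
pos=22: emit STR "yes" (now at pos=27)
pos=27: emit NUM '12' (now at pos=29)
pos=29: emit LPAREN '('
pos=30: emit ID 'tmp' (now at pos=33)
pos=34: enter COMMENT mode (saw '/*')
exit COMMENT mode (now at pos=49)
DONE. 8 tokens: [NUM, RPAREN, EQ, ID, STR, NUM, LPAREN, ID]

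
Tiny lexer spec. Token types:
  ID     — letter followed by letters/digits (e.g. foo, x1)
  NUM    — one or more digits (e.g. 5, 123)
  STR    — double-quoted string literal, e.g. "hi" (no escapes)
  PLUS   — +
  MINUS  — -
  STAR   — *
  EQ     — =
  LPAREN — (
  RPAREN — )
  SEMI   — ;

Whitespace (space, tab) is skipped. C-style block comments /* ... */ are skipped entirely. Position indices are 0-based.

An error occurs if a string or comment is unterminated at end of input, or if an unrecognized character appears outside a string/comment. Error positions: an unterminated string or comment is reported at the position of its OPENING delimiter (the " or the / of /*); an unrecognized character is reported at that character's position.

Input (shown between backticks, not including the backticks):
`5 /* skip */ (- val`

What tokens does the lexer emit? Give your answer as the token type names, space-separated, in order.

pos=0: emit NUM '5' (now at pos=1)
pos=2: enter COMMENT mode (saw '/*')
exit COMMENT mode (now at pos=12)
pos=13: emit LPAREN '('
pos=14: emit MINUS '-'
pos=16: emit ID 'val' (now at pos=19)
DONE. 4 tokens: [NUM, LPAREN, MINUS, ID]

Answer: NUM LPAREN MINUS ID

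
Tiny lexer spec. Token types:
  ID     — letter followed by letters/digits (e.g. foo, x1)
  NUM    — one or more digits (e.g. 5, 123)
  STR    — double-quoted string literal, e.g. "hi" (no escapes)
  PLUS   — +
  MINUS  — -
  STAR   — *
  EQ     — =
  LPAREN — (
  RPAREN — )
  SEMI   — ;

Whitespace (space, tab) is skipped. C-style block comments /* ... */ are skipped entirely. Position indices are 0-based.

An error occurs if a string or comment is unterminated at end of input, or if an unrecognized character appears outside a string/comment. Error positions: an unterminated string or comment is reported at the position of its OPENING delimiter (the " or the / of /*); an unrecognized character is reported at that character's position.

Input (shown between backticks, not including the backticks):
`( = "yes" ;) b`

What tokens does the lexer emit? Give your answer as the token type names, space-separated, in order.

pos=0: emit LPAREN '('
pos=2: emit EQ '='
pos=4: enter STRING mode
pos=4: emit STR "yes" (now at pos=9)
pos=10: emit SEMI ';'
pos=11: emit RPAREN ')'
pos=13: emit ID 'b' (now at pos=14)
DONE. 6 tokens: [LPAREN, EQ, STR, SEMI, RPAREN, ID]

Answer: LPAREN EQ STR SEMI RPAREN ID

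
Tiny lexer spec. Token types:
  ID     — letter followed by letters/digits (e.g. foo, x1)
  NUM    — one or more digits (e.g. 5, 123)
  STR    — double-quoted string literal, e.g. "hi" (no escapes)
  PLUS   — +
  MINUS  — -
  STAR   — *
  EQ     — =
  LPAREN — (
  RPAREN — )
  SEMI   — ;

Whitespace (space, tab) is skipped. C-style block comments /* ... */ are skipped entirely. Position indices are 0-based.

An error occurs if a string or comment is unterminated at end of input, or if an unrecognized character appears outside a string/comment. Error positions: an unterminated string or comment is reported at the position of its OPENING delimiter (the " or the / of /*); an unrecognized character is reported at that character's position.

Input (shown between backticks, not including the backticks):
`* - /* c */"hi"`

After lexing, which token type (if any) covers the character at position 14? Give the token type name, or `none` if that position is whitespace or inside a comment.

Answer: STR

Derivation:
pos=0: emit STAR '*'
pos=2: emit MINUS '-'
pos=4: enter COMMENT mode (saw '/*')
exit COMMENT mode (now at pos=11)
pos=11: enter STRING mode
pos=11: emit STR "hi" (now at pos=15)
DONE. 3 tokens: [STAR, MINUS, STR]
Position 14: char is '"' -> STR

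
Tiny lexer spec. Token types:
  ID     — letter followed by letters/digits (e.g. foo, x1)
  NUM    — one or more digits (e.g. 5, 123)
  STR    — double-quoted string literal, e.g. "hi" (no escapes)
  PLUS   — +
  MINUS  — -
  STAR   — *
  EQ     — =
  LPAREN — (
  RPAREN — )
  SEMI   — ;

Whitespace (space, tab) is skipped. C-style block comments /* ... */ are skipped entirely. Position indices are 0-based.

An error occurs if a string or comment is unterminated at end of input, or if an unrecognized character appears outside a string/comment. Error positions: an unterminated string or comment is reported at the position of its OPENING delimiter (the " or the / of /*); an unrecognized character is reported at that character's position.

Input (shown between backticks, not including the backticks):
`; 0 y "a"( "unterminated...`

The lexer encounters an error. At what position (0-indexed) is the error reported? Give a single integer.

pos=0: emit SEMI ';'
pos=2: emit NUM '0' (now at pos=3)
pos=4: emit ID 'y' (now at pos=5)
pos=6: enter STRING mode
pos=6: emit STR "a" (now at pos=9)
pos=9: emit LPAREN '('
pos=11: enter STRING mode
pos=11: ERROR — unterminated string

Answer: 11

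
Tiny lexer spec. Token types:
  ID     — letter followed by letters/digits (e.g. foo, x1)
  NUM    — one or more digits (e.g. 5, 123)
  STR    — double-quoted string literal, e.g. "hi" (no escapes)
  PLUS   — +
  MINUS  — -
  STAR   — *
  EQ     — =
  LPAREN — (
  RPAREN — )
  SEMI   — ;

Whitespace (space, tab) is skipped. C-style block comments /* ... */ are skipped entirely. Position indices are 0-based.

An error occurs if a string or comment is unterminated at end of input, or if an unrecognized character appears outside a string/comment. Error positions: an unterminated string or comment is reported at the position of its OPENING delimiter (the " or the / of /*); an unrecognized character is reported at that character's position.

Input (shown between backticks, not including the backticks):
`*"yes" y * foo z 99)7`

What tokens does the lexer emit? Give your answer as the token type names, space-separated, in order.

Answer: STAR STR ID STAR ID ID NUM RPAREN NUM

Derivation:
pos=0: emit STAR '*'
pos=1: enter STRING mode
pos=1: emit STR "yes" (now at pos=6)
pos=7: emit ID 'y' (now at pos=8)
pos=9: emit STAR '*'
pos=11: emit ID 'foo' (now at pos=14)
pos=15: emit ID 'z' (now at pos=16)
pos=17: emit NUM '99' (now at pos=19)
pos=19: emit RPAREN ')'
pos=20: emit NUM '7' (now at pos=21)
DONE. 9 tokens: [STAR, STR, ID, STAR, ID, ID, NUM, RPAREN, NUM]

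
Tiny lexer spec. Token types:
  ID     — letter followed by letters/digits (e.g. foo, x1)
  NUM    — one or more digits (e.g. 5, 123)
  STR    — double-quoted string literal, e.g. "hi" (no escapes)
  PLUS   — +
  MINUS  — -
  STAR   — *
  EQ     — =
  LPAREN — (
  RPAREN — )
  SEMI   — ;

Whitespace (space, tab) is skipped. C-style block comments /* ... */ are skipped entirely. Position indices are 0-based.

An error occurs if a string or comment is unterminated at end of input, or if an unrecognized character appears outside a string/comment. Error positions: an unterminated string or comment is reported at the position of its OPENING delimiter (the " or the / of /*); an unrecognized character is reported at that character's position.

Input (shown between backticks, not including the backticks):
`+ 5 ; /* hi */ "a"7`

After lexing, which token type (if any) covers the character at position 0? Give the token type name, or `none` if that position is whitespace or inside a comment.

pos=0: emit PLUS '+'
pos=2: emit NUM '5' (now at pos=3)
pos=4: emit SEMI ';'
pos=6: enter COMMENT mode (saw '/*')
exit COMMENT mode (now at pos=14)
pos=15: enter STRING mode
pos=15: emit STR "a" (now at pos=18)
pos=18: emit NUM '7' (now at pos=19)
DONE. 5 tokens: [PLUS, NUM, SEMI, STR, NUM]
Position 0: char is '+' -> PLUS

Answer: PLUS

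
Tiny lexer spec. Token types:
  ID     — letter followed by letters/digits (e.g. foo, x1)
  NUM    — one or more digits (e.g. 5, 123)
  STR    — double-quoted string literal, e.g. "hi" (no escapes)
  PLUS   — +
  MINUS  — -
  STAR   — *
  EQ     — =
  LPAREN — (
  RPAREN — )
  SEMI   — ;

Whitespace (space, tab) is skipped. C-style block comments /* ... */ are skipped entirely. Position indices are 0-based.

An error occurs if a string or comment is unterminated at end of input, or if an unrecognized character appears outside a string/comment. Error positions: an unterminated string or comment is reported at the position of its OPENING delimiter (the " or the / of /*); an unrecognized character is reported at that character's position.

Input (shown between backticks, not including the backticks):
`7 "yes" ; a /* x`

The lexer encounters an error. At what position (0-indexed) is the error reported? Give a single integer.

pos=0: emit NUM '7' (now at pos=1)
pos=2: enter STRING mode
pos=2: emit STR "yes" (now at pos=7)
pos=8: emit SEMI ';'
pos=10: emit ID 'a' (now at pos=11)
pos=12: enter COMMENT mode (saw '/*')
pos=12: ERROR — unterminated comment (reached EOF)

Answer: 12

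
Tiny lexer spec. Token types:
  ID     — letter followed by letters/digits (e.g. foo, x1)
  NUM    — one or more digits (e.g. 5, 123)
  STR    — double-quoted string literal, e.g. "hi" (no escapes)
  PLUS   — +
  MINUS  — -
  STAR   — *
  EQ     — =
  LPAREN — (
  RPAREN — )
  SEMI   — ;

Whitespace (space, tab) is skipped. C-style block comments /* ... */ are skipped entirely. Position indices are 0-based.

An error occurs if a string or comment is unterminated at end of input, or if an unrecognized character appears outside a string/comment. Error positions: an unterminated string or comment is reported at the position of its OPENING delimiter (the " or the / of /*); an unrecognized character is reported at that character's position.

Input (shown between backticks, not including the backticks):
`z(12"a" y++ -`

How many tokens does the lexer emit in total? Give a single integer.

Answer: 8

Derivation:
pos=0: emit ID 'z' (now at pos=1)
pos=1: emit LPAREN '('
pos=2: emit NUM '12' (now at pos=4)
pos=4: enter STRING mode
pos=4: emit STR "a" (now at pos=7)
pos=8: emit ID 'y' (now at pos=9)
pos=9: emit PLUS '+'
pos=10: emit PLUS '+'
pos=12: emit MINUS '-'
DONE. 8 tokens: [ID, LPAREN, NUM, STR, ID, PLUS, PLUS, MINUS]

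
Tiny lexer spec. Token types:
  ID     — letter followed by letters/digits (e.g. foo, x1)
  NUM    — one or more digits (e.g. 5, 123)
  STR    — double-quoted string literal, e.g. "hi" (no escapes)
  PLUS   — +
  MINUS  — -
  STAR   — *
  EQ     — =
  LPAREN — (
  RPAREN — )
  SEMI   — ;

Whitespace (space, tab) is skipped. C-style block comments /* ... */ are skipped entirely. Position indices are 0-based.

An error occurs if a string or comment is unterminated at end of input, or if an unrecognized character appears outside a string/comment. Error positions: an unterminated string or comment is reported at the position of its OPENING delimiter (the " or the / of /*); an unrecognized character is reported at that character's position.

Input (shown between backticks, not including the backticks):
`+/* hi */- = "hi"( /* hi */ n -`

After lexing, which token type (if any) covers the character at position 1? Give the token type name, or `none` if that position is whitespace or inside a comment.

pos=0: emit PLUS '+'
pos=1: enter COMMENT mode (saw '/*')
exit COMMENT mode (now at pos=9)
pos=9: emit MINUS '-'
pos=11: emit EQ '='
pos=13: enter STRING mode
pos=13: emit STR "hi" (now at pos=17)
pos=17: emit LPAREN '('
pos=19: enter COMMENT mode (saw '/*')
exit COMMENT mode (now at pos=27)
pos=28: emit ID 'n' (now at pos=29)
pos=30: emit MINUS '-'
DONE. 7 tokens: [PLUS, MINUS, EQ, STR, LPAREN, ID, MINUS]
Position 1: char is '/' -> none

Answer: none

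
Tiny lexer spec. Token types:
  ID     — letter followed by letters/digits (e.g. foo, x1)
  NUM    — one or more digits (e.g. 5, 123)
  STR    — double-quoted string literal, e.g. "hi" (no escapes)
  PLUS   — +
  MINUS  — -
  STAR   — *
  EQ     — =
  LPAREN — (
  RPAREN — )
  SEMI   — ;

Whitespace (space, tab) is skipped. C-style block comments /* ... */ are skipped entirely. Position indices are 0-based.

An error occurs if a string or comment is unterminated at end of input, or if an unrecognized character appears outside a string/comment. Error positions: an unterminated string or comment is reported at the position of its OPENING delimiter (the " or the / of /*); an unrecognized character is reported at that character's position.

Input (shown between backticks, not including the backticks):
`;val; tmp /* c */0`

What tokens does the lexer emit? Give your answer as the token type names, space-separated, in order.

Answer: SEMI ID SEMI ID NUM

Derivation:
pos=0: emit SEMI ';'
pos=1: emit ID 'val' (now at pos=4)
pos=4: emit SEMI ';'
pos=6: emit ID 'tmp' (now at pos=9)
pos=10: enter COMMENT mode (saw '/*')
exit COMMENT mode (now at pos=17)
pos=17: emit NUM '0' (now at pos=18)
DONE. 5 tokens: [SEMI, ID, SEMI, ID, NUM]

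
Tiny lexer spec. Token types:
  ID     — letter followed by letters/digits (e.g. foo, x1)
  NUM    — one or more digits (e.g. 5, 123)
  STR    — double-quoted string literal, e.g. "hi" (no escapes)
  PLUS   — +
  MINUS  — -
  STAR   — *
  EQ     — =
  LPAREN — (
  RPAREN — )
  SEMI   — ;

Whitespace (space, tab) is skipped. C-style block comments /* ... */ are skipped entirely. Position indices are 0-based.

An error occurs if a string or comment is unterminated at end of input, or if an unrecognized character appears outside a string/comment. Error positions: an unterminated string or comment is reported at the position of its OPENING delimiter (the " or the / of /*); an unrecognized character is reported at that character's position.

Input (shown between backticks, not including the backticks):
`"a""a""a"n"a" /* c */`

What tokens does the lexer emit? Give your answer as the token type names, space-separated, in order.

Answer: STR STR STR ID STR

Derivation:
pos=0: enter STRING mode
pos=0: emit STR "a" (now at pos=3)
pos=3: enter STRING mode
pos=3: emit STR "a" (now at pos=6)
pos=6: enter STRING mode
pos=6: emit STR "a" (now at pos=9)
pos=9: emit ID 'n' (now at pos=10)
pos=10: enter STRING mode
pos=10: emit STR "a" (now at pos=13)
pos=14: enter COMMENT mode (saw '/*')
exit COMMENT mode (now at pos=21)
DONE. 5 tokens: [STR, STR, STR, ID, STR]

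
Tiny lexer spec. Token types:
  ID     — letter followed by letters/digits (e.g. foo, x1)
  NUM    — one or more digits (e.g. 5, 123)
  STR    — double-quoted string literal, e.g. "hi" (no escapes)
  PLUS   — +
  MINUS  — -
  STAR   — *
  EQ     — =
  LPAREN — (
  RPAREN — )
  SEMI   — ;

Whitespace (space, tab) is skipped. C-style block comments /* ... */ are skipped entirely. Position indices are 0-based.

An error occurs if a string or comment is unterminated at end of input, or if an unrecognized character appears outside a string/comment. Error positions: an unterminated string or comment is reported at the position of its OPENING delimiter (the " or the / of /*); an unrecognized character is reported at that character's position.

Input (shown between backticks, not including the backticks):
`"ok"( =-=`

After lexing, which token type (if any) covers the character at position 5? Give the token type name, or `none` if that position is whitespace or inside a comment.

Answer: none

Derivation:
pos=0: enter STRING mode
pos=0: emit STR "ok" (now at pos=4)
pos=4: emit LPAREN '('
pos=6: emit EQ '='
pos=7: emit MINUS '-'
pos=8: emit EQ '='
DONE. 5 tokens: [STR, LPAREN, EQ, MINUS, EQ]
Position 5: char is ' ' -> none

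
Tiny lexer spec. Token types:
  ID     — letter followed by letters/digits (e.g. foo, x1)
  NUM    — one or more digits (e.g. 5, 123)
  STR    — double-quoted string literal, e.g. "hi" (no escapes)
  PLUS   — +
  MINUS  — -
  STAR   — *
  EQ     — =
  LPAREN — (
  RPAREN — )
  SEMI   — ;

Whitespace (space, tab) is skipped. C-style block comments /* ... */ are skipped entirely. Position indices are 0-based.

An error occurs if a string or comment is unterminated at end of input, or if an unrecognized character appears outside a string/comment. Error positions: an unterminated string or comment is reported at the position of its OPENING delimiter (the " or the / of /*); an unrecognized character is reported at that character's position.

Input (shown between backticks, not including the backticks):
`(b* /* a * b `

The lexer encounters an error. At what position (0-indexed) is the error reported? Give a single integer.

Answer: 4

Derivation:
pos=0: emit LPAREN '('
pos=1: emit ID 'b' (now at pos=2)
pos=2: emit STAR '*'
pos=4: enter COMMENT mode (saw '/*')
pos=4: ERROR — unterminated comment (reached EOF)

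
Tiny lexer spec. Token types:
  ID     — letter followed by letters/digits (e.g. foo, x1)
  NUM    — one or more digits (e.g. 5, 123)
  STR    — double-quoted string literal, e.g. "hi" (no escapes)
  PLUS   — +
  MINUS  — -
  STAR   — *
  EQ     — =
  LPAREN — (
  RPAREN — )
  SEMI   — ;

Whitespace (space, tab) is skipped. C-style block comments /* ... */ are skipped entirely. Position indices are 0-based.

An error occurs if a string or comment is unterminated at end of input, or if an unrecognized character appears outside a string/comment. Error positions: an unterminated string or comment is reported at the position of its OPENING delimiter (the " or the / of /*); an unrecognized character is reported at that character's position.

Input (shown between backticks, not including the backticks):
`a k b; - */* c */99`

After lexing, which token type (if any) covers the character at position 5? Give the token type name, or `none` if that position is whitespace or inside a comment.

pos=0: emit ID 'a' (now at pos=1)
pos=2: emit ID 'k' (now at pos=3)
pos=4: emit ID 'b' (now at pos=5)
pos=5: emit SEMI ';'
pos=7: emit MINUS '-'
pos=9: emit STAR '*'
pos=10: enter COMMENT mode (saw '/*')
exit COMMENT mode (now at pos=17)
pos=17: emit NUM '99' (now at pos=19)
DONE. 7 tokens: [ID, ID, ID, SEMI, MINUS, STAR, NUM]
Position 5: char is ';' -> SEMI

Answer: SEMI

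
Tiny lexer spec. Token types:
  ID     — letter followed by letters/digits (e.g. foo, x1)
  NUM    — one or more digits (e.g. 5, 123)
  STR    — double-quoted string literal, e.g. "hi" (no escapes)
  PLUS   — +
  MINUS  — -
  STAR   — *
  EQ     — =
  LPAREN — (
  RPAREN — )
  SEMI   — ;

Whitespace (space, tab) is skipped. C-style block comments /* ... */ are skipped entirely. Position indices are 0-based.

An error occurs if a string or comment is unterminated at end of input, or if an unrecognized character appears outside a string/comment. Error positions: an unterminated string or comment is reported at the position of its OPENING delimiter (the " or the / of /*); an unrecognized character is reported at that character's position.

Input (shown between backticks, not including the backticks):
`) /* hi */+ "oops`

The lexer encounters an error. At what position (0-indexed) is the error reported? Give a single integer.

pos=0: emit RPAREN ')'
pos=2: enter COMMENT mode (saw '/*')
exit COMMENT mode (now at pos=10)
pos=10: emit PLUS '+'
pos=12: enter STRING mode
pos=12: ERROR — unterminated string

Answer: 12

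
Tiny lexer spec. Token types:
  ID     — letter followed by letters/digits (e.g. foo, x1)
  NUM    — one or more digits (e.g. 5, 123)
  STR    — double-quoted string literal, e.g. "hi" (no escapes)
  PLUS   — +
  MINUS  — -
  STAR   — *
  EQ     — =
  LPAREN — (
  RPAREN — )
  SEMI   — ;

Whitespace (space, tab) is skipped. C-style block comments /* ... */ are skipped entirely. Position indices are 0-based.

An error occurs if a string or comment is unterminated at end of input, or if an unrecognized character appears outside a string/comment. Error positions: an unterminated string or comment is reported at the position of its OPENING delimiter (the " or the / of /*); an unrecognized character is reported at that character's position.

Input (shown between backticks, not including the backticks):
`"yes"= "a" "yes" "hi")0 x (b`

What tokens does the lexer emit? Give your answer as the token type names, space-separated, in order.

pos=0: enter STRING mode
pos=0: emit STR "yes" (now at pos=5)
pos=5: emit EQ '='
pos=7: enter STRING mode
pos=7: emit STR "a" (now at pos=10)
pos=11: enter STRING mode
pos=11: emit STR "yes" (now at pos=16)
pos=17: enter STRING mode
pos=17: emit STR "hi" (now at pos=21)
pos=21: emit RPAREN ')'
pos=22: emit NUM '0' (now at pos=23)
pos=24: emit ID 'x' (now at pos=25)
pos=26: emit LPAREN '('
pos=27: emit ID 'b' (now at pos=28)
DONE. 10 tokens: [STR, EQ, STR, STR, STR, RPAREN, NUM, ID, LPAREN, ID]

Answer: STR EQ STR STR STR RPAREN NUM ID LPAREN ID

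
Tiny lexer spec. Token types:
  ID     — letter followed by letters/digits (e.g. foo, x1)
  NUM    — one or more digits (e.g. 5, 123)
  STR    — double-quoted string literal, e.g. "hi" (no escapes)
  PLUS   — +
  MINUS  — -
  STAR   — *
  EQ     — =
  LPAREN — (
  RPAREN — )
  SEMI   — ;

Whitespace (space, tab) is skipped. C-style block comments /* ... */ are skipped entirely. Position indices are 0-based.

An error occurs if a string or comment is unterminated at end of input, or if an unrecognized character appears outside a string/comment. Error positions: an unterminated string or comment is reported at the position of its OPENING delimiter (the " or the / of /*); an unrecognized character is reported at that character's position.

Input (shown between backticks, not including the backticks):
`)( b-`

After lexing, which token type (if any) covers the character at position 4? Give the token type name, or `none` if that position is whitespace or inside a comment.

pos=0: emit RPAREN ')'
pos=1: emit LPAREN '('
pos=3: emit ID 'b' (now at pos=4)
pos=4: emit MINUS '-'
DONE. 4 tokens: [RPAREN, LPAREN, ID, MINUS]
Position 4: char is '-' -> MINUS

Answer: MINUS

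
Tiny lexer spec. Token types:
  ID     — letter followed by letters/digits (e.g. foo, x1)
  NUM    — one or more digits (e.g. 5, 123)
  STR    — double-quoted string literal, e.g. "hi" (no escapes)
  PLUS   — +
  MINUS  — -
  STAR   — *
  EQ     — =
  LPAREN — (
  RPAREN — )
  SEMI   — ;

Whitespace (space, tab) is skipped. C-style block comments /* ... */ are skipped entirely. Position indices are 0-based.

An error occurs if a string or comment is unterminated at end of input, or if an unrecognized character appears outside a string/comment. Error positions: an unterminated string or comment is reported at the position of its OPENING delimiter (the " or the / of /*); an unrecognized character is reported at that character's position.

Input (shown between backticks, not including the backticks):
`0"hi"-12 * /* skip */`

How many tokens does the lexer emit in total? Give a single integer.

pos=0: emit NUM '0' (now at pos=1)
pos=1: enter STRING mode
pos=1: emit STR "hi" (now at pos=5)
pos=5: emit MINUS '-'
pos=6: emit NUM '12' (now at pos=8)
pos=9: emit STAR '*'
pos=11: enter COMMENT mode (saw '/*')
exit COMMENT mode (now at pos=21)
DONE. 5 tokens: [NUM, STR, MINUS, NUM, STAR]

Answer: 5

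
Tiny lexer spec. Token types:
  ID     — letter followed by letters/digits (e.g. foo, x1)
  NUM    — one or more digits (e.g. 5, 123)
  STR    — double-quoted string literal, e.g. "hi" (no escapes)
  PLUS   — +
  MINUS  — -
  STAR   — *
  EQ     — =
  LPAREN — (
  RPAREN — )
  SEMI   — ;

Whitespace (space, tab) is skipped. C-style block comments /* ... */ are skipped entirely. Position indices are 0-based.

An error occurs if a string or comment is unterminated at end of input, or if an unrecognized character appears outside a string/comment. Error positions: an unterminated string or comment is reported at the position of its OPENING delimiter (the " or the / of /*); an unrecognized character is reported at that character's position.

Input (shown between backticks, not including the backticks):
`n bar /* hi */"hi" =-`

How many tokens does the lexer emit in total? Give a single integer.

Answer: 5

Derivation:
pos=0: emit ID 'n' (now at pos=1)
pos=2: emit ID 'bar' (now at pos=5)
pos=6: enter COMMENT mode (saw '/*')
exit COMMENT mode (now at pos=14)
pos=14: enter STRING mode
pos=14: emit STR "hi" (now at pos=18)
pos=19: emit EQ '='
pos=20: emit MINUS '-'
DONE. 5 tokens: [ID, ID, STR, EQ, MINUS]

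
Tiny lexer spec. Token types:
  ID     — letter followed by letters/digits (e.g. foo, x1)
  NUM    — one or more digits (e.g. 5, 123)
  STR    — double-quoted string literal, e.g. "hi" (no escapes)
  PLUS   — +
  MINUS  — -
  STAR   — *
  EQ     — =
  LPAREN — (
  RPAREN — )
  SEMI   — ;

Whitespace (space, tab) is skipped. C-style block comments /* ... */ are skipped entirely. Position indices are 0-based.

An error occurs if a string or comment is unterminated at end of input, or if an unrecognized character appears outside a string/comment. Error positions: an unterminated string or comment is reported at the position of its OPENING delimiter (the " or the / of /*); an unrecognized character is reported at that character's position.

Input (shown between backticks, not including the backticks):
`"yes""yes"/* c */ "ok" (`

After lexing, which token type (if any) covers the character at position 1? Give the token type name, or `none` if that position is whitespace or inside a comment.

pos=0: enter STRING mode
pos=0: emit STR "yes" (now at pos=5)
pos=5: enter STRING mode
pos=5: emit STR "yes" (now at pos=10)
pos=10: enter COMMENT mode (saw '/*')
exit COMMENT mode (now at pos=17)
pos=18: enter STRING mode
pos=18: emit STR "ok" (now at pos=22)
pos=23: emit LPAREN '('
DONE. 4 tokens: [STR, STR, STR, LPAREN]
Position 1: char is 'y' -> STR

Answer: STR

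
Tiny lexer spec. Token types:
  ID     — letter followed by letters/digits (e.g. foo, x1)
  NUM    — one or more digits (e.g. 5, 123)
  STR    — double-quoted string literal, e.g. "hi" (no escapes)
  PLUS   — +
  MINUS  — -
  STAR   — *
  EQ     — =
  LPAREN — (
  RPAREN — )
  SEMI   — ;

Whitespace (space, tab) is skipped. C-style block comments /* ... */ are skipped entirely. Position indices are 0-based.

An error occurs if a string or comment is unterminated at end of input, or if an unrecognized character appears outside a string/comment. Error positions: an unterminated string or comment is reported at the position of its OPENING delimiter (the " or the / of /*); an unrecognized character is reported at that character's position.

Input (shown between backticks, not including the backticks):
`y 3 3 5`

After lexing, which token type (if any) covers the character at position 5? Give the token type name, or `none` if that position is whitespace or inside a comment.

pos=0: emit ID 'y' (now at pos=1)
pos=2: emit NUM '3' (now at pos=3)
pos=4: emit NUM '3' (now at pos=5)
pos=6: emit NUM '5' (now at pos=7)
DONE. 4 tokens: [ID, NUM, NUM, NUM]
Position 5: char is ' ' -> none

Answer: none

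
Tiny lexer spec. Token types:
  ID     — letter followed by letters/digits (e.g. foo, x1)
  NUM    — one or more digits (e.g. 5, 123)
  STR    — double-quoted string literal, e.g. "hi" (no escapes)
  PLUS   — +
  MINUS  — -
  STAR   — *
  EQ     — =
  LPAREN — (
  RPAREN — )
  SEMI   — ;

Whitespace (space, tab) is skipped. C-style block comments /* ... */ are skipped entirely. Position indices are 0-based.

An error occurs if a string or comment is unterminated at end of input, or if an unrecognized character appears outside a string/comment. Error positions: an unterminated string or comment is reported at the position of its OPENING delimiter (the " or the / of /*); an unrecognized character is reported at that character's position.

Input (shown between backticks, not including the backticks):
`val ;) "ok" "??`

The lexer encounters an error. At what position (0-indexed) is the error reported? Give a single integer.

Answer: 12

Derivation:
pos=0: emit ID 'val' (now at pos=3)
pos=4: emit SEMI ';'
pos=5: emit RPAREN ')'
pos=7: enter STRING mode
pos=7: emit STR "ok" (now at pos=11)
pos=12: enter STRING mode
pos=12: ERROR — unterminated string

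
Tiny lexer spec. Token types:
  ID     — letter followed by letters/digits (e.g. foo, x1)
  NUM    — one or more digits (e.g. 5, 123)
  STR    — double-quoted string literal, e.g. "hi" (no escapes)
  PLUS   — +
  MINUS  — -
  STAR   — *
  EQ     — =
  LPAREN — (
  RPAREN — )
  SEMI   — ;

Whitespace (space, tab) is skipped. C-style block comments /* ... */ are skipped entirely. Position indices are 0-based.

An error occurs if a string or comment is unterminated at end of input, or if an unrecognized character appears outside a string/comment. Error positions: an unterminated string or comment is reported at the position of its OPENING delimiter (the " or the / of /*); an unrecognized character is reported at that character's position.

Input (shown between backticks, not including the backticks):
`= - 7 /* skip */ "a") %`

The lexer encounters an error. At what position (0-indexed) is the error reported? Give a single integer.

pos=0: emit EQ '='
pos=2: emit MINUS '-'
pos=4: emit NUM '7' (now at pos=5)
pos=6: enter COMMENT mode (saw '/*')
exit COMMENT mode (now at pos=16)
pos=17: enter STRING mode
pos=17: emit STR "a" (now at pos=20)
pos=20: emit RPAREN ')'
pos=22: ERROR — unrecognized char '%'

Answer: 22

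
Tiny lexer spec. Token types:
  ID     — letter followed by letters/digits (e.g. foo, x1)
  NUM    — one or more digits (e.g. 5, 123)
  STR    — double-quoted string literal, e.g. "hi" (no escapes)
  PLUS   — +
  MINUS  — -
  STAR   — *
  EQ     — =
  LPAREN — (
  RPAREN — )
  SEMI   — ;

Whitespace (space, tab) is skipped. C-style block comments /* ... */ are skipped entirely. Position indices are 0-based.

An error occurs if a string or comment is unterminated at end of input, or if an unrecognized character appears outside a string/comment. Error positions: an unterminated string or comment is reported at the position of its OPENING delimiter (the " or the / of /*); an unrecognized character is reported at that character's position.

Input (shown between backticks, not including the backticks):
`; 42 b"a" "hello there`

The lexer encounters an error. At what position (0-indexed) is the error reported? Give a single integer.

pos=0: emit SEMI ';'
pos=2: emit NUM '42' (now at pos=4)
pos=5: emit ID 'b' (now at pos=6)
pos=6: enter STRING mode
pos=6: emit STR "a" (now at pos=9)
pos=10: enter STRING mode
pos=10: ERROR — unterminated string

Answer: 10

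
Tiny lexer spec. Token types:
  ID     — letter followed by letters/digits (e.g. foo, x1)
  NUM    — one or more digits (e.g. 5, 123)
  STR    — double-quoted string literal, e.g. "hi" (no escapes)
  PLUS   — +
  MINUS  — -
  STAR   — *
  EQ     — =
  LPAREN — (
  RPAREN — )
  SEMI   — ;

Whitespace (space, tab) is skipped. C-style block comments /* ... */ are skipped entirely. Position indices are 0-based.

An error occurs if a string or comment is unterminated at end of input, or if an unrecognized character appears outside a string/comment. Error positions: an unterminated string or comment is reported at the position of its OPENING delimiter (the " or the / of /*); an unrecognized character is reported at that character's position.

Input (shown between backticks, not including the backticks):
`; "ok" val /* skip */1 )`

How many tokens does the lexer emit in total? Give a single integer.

pos=0: emit SEMI ';'
pos=2: enter STRING mode
pos=2: emit STR "ok" (now at pos=6)
pos=7: emit ID 'val' (now at pos=10)
pos=11: enter COMMENT mode (saw '/*')
exit COMMENT mode (now at pos=21)
pos=21: emit NUM '1' (now at pos=22)
pos=23: emit RPAREN ')'
DONE. 5 tokens: [SEMI, STR, ID, NUM, RPAREN]

Answer: 5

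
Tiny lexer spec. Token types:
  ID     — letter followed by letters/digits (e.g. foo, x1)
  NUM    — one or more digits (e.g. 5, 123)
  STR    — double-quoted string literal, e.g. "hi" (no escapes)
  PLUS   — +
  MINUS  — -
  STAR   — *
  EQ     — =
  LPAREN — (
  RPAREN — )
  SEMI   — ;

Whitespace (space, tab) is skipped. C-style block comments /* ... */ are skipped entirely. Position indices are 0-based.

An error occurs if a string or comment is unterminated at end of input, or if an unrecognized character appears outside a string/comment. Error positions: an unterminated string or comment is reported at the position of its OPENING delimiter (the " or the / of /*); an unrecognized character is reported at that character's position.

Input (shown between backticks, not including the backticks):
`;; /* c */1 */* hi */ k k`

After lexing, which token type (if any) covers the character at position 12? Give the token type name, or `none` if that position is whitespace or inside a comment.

Answer: STAR

Derivation:
pos=0: emit SEMI ';'
pos=1: emit SEMI ';'
pos=3: enter COMMENT mode (saw '/*')
exit COMMENT mode (now at pos=10)
pos=10: emit NUM '1' (now at pos=11)
pos=12: emit STAR '*'
pos=13: enter COMMENT mode (saw '/*')
exit COMMENT mode (now at pos=21)
pos=22: emit ID 'k' (now at pos=23)
pos=24: emit ID 'k' (now at pos=25)
DONE. 6 tokens: [SEMI, SEMI, NUM, STAR, ID, ID]
Position 12: char is '*' -> STAR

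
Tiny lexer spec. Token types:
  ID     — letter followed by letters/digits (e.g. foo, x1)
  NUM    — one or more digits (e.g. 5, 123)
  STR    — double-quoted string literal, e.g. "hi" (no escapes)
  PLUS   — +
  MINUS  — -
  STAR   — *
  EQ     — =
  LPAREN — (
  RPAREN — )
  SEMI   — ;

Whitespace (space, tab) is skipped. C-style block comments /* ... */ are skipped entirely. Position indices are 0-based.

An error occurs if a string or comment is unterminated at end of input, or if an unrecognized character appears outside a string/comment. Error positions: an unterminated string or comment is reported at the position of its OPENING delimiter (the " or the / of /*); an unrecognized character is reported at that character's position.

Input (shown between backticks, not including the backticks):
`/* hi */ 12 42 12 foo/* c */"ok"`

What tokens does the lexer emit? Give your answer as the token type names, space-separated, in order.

Answer: NUM NUM NUM ID STR

Derivation:
pos=0: enter COMMENT mode (saw '/*')
exit COMMENT mode (now at pos=8)
pos=9: emit NUM '12' (now at pos=11)
pos=12: emit NUM '42' (now at pos=14)
pos=15: emit NUM '12' (now at pos=17)
pos=18: emit ID 'foo' (now at pos=21)
pos=21: enter COMMENT mode (saw '/*')
exit COMMENT mode (now at pos=28)
pos=28: enter STRING mode
pos=28: emit STR "ok" (now at pos=32)
DONE. 5 tokens: [NUM, NUM, NUM, ID, STR]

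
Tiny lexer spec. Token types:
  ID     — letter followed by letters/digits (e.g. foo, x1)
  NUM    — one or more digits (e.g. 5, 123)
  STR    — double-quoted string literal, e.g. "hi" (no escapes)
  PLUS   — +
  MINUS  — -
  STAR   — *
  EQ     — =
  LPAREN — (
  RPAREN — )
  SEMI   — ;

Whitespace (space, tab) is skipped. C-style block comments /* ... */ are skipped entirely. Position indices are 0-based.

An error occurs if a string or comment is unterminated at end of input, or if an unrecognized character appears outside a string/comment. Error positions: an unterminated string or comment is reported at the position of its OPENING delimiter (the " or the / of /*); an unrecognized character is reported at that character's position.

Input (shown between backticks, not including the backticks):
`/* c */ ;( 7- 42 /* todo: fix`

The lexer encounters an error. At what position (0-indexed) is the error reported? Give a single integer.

Answer: 17

Derivation:
pos=0: enter COMMENT mode (saw '/*')
exit COMMENT mode (now at pos=7)
pos=8: emit SEMI ';'
pos=9: emit LPAREN '('
pos=11: emit NUM '7' (now at pos=12)
pos=12: emit MINUS '-'
pos=14: emit NUM '42' (now at pos=16)
pos=17: enter COMMENT mode (saw '/*')
pos=17: ERROR — unterminated comment (reached EOF)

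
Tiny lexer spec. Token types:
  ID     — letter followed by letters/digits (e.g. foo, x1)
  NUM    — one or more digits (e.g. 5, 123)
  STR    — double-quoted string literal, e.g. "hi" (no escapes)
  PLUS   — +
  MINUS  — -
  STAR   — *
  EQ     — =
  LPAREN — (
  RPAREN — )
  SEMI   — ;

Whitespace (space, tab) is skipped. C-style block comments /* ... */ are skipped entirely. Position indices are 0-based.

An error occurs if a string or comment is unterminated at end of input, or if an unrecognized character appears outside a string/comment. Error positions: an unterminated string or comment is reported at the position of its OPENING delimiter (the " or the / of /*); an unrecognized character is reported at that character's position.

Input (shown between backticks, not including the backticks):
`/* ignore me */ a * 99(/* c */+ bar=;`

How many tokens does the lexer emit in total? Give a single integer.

Answer: 8

Derivation:
pos=0: enter COMMENT mode (saw '/*')
exit COMMENT mode (now at pos=15)
pos=16: emit ID 'a' (now at pos=17)
pos=18: emit STAR '*'
pos=20: emit NUM '99' (now at pos=22)
pos=22: emit LPAREN '('
pos=23: enter COMMENT mode (saw '/*')
exit COMMENT mode (now at pos=30)
pos=30: emit PLUS '+'
pos=32: emit ID 'bar' (now at pos=35)
pos=35: emit EQ '='
pos=36: emit SEMI ';'
DONE. 8 tokens: [ID, STAR, NUM, LPAREN, PLUS, ID, EQ, SEMI]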